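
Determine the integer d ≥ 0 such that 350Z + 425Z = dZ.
(350, 425) = (25); d = 25

In the PID Z, (a, b) is generated by gcd(a, b). Compute gcd(425, 350) with the extended Euclidean algorithm, tracking rows (r, s, t) with s·425 + t·350 = r:
  row A: (425, 1, 0)   [1·425 + 0·350 = 425]
  row B: (350, 0, 1)   [0·425 + 1·350 = 350]
  425 = 1·350 + 75   → row C = row A − 1·row B = (75, 1, −1)   [check: 1·425 − 1·350 = 75]
  350 = 4·75 + 50   → row D = row B − 4·row C = (50, −4, 5)   [check: −4·425 + 5·350 = 50]
  75 = 1·50 + 25   → row E = row C − 1·row D = (25, 5, −6)   [check: 5·425 − 6·350 = 25]
  50 = 2·25 + 0   → remainder 0, stop. gcd = 25 (last nonzero row E).
So gcd(350, 425) = 25, with Bézout identity 5·425 − 6·350 = 25. Containment (⊇): the Bézout identity exhibits 25 as an element of (350, 425), giving (25) ⊆ (350, 425). Containment (⊆): since 25 | 350 and 25 | 425 (350 = 25·14, 425 = 25·17), every Z-linear combination of 350 and 425 is divisible by 25, so (350, 425) ⊆ (25). Therefore (350, 425) = (25), d = 25.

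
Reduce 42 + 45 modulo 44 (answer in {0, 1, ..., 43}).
43

Reduce the summands first: 45 ≡ 1 (mod 44), so 42 + 45 ≡ 42 + 1 (mod 44). 42 + 1 = 43; 43 = 0·44 + 43, so (42 + 45) mod 44 = 43.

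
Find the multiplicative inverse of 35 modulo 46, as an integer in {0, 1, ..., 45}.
35^(−1) ≡ 25 (mod 46)

Apply the extended Euclidean algorithm to (46, 35), tracking rows (r, s, t) with s·46 + t·35 = r. Each division r_prev = q·r_cur + r_new produces the new row as (previous row) − q·(current row):
  row A: (46, 1, 0)   [1·46 + 0·35 = 46]
  row B: (35, 0, 1)   [0·46 + 1·35 = 35]
  46 = 1·35 + 11   → row C = row A − 1·row B = (11, 1, −1)   [check: 1·46 − 1·35 = 11]
  35 = 3·11 + 2   → row D = row B − 3·row C = (2, −3, 4)   [check: −3·46 + 4·35 = 2]
  11 = 5·2 + 1   → row E = row C − 5·row D = (1, 16, −21)   [check: 16·46 − 21·35 = 1]
  2 = 2·1 + 0   → remainder 0, stop. gcd = 1 (last nonzero row E).
The gcd is 1, so 35 is invertible mod 46. The last nonzero row gives 16·46 − 21·35 = 1, so t = −21. So 35^(−1) ≡ −21 ≡ 25 (mod 46). Verify: 35 · 25 = 875 ≡ 1 (mod 46). ✓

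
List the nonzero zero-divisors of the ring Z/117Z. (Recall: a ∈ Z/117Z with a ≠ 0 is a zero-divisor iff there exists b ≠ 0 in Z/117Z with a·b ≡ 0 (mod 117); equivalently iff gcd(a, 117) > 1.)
An element a ∈ Z/117Z (with a ≠ 0) is a zero-divisor iff gcd(a, 117) > 1 (because a is a unit precisely when gcd(a, n) = 1, and in Z/nZ every nonzero, non-unit element is a zero-divisor). Scan a = 1, ..., 116 and keep those with gcd(a, 117) > 1:
  gcd(3, 117) = 3, gcd(6, 117) = 3, gcd(9, 117) = 9, gcd(12, 117) = 3, gcd(13, 117) = 13, gcd(15, 117) = 3, gcd(18, 117) = 9, gcd(21, 117) = 3, gcd(24, 117) = 3, gcd(26, 117) = 13, gcd(27, 117) = 9, gcd(30, 117) = 3, gcd(33, 117) = 3, gcd(36, 117) = 9, gcd(39, 117) = 39, gcd(42, 117) = 3, gcd(45, 117) = 9, gcd(48, 117) = 3, gcd(51, 117) = 3, gcd(52, 117) = 13, gcd(54, 117) = 9, gcd(57, 117) = 3, gcd(60, 117) = 3, gcd(63, 117) = 9, gcd(65, 117) = 13, gcd(66, 117) = 3, gcd(69, 117) = 3, gcd(72, 117) = 9, gcd(75, 117) = 3, gcd(78, 117) = 39, gcd(81, 117) = 9, gcd(84, 117) = 3, gcd(87, 117) = 3, gcd(90, 117) = 9, gcd(91, 117) = 13, gcd(93, 117) = 3, gcd(96, 117) = 3, gcd(99, 117) = 9, gcd(102, 117) = 3, gcd(104, 117) = 13, gcd(105, 117) = 3, gcd(108, 117) = 9, gcd(111, 117) = 3, gcd(114, 117) = 3.
All other a ∈ {1, ..., 116} have gcd(a, 117) = 1 and are units. So the nonzero zero-divisors are exactly the 44 values of a appearing in this scan.

Final answer: nonzero zero-divisors of Z/117Z = {3, 6, 9, 12, 13, 15, 18, 21, 24, 26, 27, 30, 33, 36, 39, 42, 45, 48, 51, 52, 54, 57, 60, 63, 65, 66, 69, 72, 75, 78, 81, 84, 87, 90, 91, 93, 96, 99, 102, 104, 105, 108, 111, 114}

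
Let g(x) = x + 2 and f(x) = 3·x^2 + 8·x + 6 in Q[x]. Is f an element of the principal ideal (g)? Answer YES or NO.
NO

In Q[x] the ideal (g) consists of all multiples of g, so f ∈ (g) iff g | f, i.e. iff the remainder of f on division by g is 0. Divide f by g (g is monic, so eliminate the leading term of the running remainder at each step):
  leading term 3·x^2: subtract (3·x)·g(x) = 3·x^2 + 6·x, leaving 2·x + 6
  leading term 2·x: subtract (2)·g(x) = 2·x + 4, leaving 2
The remainder r(x) = 2 ≠ 0 (and deg r < deg g), so g ∤ f, i.e. f ∉ (g).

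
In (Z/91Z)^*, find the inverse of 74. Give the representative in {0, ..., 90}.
Apply the extended Euclidean algorithm to (91, 74), tracking rows (r, s, t) with s·91 + t·74 = r. Each division r_prev = q·r_cur + r_new produces the new row as (previous row) − q·(current row):
  row A: (91, 1, 0)   [1·91 + 0·74 = 91]
  row B: (74, 0, 1)   [0·91 + 1·74 = 74]
  91 = 1·74 + 17   → row C = row A − 1·row B = (17, 1, −1)   [check: 1·91 − 1·74 = 17]
  74 = 4·17 + 6   → row D = row B − 4·row C = (6, −4, 5)   [check: −4·91 + 5·74 = 6]
  17 = 2·6 + 5   → row E = row C − 2·row D = (5, 9, −11)   [check: 9·91 − 11·74 = 5]
  6 = 1·5 + 1   → row F = row D − 1·row E = (1, −13, 16)   [check: −13·91 + 16·74 = 1]
  5 = 5·1 + 0   → remainder 0, stop. gcd = 1 (last nonzero row F).
The gcd is 1, so 74 is invertible mod 91. The last nonzero row gives −13·91 + 16·74 = 1, so t = 16. So 74^(−1) ≡ 16 (mod 91). Verify: 74 · 16 = 1184 ≡ 1 (mod 91). ✓

Final answer: 74^(−1) ≡ 16 (mod 91)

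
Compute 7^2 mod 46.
3

Use repeated squaring. Binary(2) = 10. Walk through the bits of the exponent 2 left-to-right: at each bit after the leading one, square the running value, then multiply by 7 if the bit is 1 (always reducing mod 46):
  bit 1 = 1 (leading): start with 7.
  bit 2 = 0: square 7^2 = 49 ≡ 3 (mod 46).
Final value: 7^2 ≡ 3 (mod 46).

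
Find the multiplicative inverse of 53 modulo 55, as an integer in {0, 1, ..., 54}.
Apply the extended Euclidean algorithm to (55, 53), tracking rows (r, s, t) with s·55 + t·53 = r. Each division r_prev = q·r_cur + r_new produces the new row as (previous row) − q·(current row):
  row A: (55, 1, 0)   [1·55 + 0·53 = 55]
  row B: (53, 0, 1)   [0·55 + 1·53 = 53]
  55 = 1·53 + 2   → row C = row A − 1·row B = (2, 1, −1)   [check: 1·55 − 1·53 = 2]
  53 = 26·2 + 1   → row D = row B − 26·row C = (1, −26, 27)   [check: −26·55 + 27·53 = 1]
  2 = 2·1 + 0   → remainder 0, stop. gcd = 1 (last nonzero row D).
The gcd is 1, so 53 is invertible mod 55. The last nonzero row gives −26·55 + 27·53 = 1, so t = 27. So 53^(−1) ≡ 27 (mod 55). Verify: 53 · 27 = 1431 ≡ 1 (mod 55). ✓

Final answer: 53^(−1) ≡ 27 (mod 55)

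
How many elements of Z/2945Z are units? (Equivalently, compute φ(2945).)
Z/2945Z has φ(2945) = 2160 units

An element a ∈ Z/2945Z is a unit iff gcd(a, 2945) = 1, so the number of units is φ(2945). φ is multiplicative, with φ(p^e) = p^e − p^(e−1). Factorise 2945 = 5 · 19 · 31. Then
  φ(2945) = (5 − 1) · (19 − 1) · (31 − 1) = 4 · 18 · 30 = 2160.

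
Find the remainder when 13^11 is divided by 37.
15

Use repeated squaring. Binary(11) = 1011. Walk through the bits of the exponent 11 left-to-right: at each bit after the leading one, square the running value, then multiply by 13 if the bit is 1 (always reducing mod 37):
  bit 1 = 1 (leading): start with 13.
  bit 2 = 0: square 13^2 = 169 ≡ 21 (mod 37).
  bit 3 = 1: square 21^2 = 441 ≡ 34; bit is 1, so multiply 34·13 = 442 ≡ 35 (mod 37).
  bit 4 = 1: square 35^2 = 1225 ≡ 4; bit is 1, so multiply 4·13 = 52 ≡ 15 (mod 37).
Final value: 13^11 ≡ 15 (mod 37).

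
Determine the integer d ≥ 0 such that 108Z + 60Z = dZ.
In the PID Z, (a, b) is generated by gcd(a, b). Compute gcd(108, 60) with the extended Euclidean algorithm, tracking rows (r, s, t) with s·108 + t·60 = r:
  row A: (108, 1, 0)   [1·108 + 0·60 = 108]
  row B: (60, 0, 1)   [0·108 + 1·60 = 60]
  108 = 1·60 + 48   → row C = row A − 1·row B = (48, 1, −1)   [check: 1·108 − 1·60 = 48]
  60 = 1·48 + 12   → row D = row B − 1·row C = (12, −1, 2)   [check: −1·108 + 2·60 = 12]
  48 = 4·12 + 0   → remainder 0, stop. gcd = 12 (last nonzero row D).
So gcd(108, 60) = 12, with Bézout identity −1·108 + 2·60 = 12. Containment (⊇): the Bézout identity exhibits 12 as an element of (108, 60), giving (12) ⊆ (108, 60). Containment (⊆): since 12 | 108 and 12 | 60 (108 = 12·9, 60 = 12·5), every Z-linear combination of 108 and 60 is divisible by 12, so (108, 60) ⊆ (12). Therefore (108, 60) = (12), d = 12.

Final answer: (108, 60) = (12); d = 12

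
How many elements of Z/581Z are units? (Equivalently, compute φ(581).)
An element a ∈ Z/581Z is a unit iff gcd(a, 581) = 1, so the number of units is φ(581). φ is multiplicative, with φ(p^e) = p^e − p^(e−1). Factorise 581 = 7 · 83. Then
  φ(581) = (7 − 1) · (83 − 1) = 6 · 82 = 492.

Final answer: Z/581Z has φ(581) = 492 units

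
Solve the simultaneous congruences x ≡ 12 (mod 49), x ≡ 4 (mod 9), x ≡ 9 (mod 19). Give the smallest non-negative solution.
The moduli 49, 9, 19 are pairwise coprime, so by the CRT there is a unique solution mod 49·9·19 = 8379.
Solve by successive substitution. Start with x ≡ 12 (mod 49).
  Combine with x ≡ 4 (mod 9): write x = 12 + 49·t and require 12 + 49·t ≡ 4 (mod 9), i.e. 49·t ≡ 4 − 12 ≡ 1 (mod 9). Since 49^(−1) ≡ 7 (mod 9) (49 ≡ 4 (mod 9)), t ≡ 7·1 ≡ 7 (mod 9). So x ≡ 12 + 49·7 = 355 (mod 441).
  Combine with x ≡ 9 (mod 19): write x = 355 + 441·t and require 355 + 441·t ≡ 9 (mod 19), i.e. 441·t ≡ 9 − 355 ≡ 15 (mod 19). Since 441^(−1) ≡ 5 (mod 19) (441 ≡ 4 (mod 19)), t ≡ 5·15 ≡ 18 (mod 19). So x ≡ 355 + 441·18 = 8293 (mod 8379).
Unique solution in [0, 8379): x = 8293.

Final answer: x ≡ 8293 (mod 8379); the representative in [0, 8379) is 8293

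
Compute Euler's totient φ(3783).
φ is multiplicative, with φ(p^e) = p^e − p^(e−1). Factorise 3783 = 3 · 13 · 97. Then
  φ(3783) = (3 − 1) · (13 − 1) · (97 − 1) = 2 · 12 · 96 = 2304.

Final answer: φ(3783) = 2304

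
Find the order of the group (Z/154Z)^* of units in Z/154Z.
(Z/154Z)^* consists of the classes a with gcd(a, 154) = 1, so its order is φ(154). φ is multiplicative, with φ(p^e) = p^e − p^(e−1). Factorise 154 = 2 · 7 · 11. Then
  φ(154) = (2 − 1) · (7 − 1) · (11 − 1) = 1 · 6 · 10 = 60.
Thus |(Z/154Z)^*| = 60.

Final answer: |(Z/154Z)^*| = 60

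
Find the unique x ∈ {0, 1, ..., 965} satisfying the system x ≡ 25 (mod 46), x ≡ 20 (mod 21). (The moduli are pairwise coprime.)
The moduli 46, 21 are pairwise coprime, so by the CRT there is a unique solution mod 46·21 = 966.
Solve by successive substitution. Start with x ≡ 25 (mod 46).
  Combine with x ≡ 20 (mod 21): write x = 25 + 46·t and require 25 + 46·t ≡ 20 (mod 21), i.e. 46·t ≡ 20 − 25 ≡ 16 (mod 21). Since 46^(−1) ≡ 16 (mod 21) (46 ≡ 4 (mod 21)), t ≡ 16·16 ≡ 4 (mod 21). So x ≡ 25 + 46·4 = 209 (mod 966).
Unique solution in [0, 966): x = 209.

Final answer: x ≡ 209 (mod 966); the representative in [0, 966) is 209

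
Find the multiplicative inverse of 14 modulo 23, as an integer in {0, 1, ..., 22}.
Apply the extended Euclidean algorithm to (23, 14), tracking rows (r, s, t) with s·23 + t·14 = r. Each division r_prev = q·r_cur + r_new produces the new row as (previous row) − q·(current row):
  row A: (23, 1, 0)   [1·23 + 0·14 = 23]
  row B: (14, 0, 1)   [0·23 + 1·14 = 14]
  23 = 1·14 + 9   → row C = row A − 1·row B = (9, 1, −1)   [check: 1·23 − 1·14 = 9]
  14 = 1·9 + 5   → row D = row B − 1·row C = (5, −1, 2)   [check: −1·23 + 2·14 = 5]
  9 = 1·5 + 4   → row E = row C − 1·row D = (4, 2, −3)   [check: 2·23 − 3·14 = 4]
  5 = 1·4 + 1   → row F = row D − 1·row E = (1, −3, 5)   [check: −3·23 + 5·14 = 1]
  4 = 4·1 + 0   → remainder 0, stop. gcd = 1 (last nonzero row F).
The gcd is 1, so 14 is invertible mod 23. The last nonzero row gives −3·23 + 5·14 = 1, so t = 5. So 14^(−1) ≡ 5 (mod 23). Verify: 14 · 5 = 70 ≡ 1 (mod 23). ✓

Final answer: 14^(−1) ≡ 5 (mod 23)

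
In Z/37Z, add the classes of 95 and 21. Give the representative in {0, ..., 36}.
5

Reduce the summands first: 95 ≡ 21 (mod 37), so 95 + 21 ≡ 21 + 21 (mod 37). 21 + 21 = 42; 42 = 1·37 + 5, so (95 + 21) mod 37 = 5.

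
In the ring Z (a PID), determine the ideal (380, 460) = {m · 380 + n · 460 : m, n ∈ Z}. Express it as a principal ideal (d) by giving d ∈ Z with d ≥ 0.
(380, 460) = (20); d = 20

In the PID Z, (a, b) is generated by gcd(a, b). Compute gcd(460, 380) with the extended Euclidean algorithm, tracking rows (r, s, t) with s·460 + t·380 = r:
  row A: (460, 1, 0)   [1·460 + 0·380 = 460]
  row B: (380, 0, 1)   [0·460 + 1·380 = 380]
  460 = 1·380 + 80   → row C = row A − 1·row B = (80, 1, −1)   [check: 1·460 − 1·380 = 80]
  380 = 4·80 + 60   → row D = row B − 4·row C = (60, −4, 5)   [check: −4·460 + 5·380 = 60]
  80 = 1·60 + 20   → row E = row C − 1·row D = (20, 5, −6)   [check: 5·460 − 6·380 = 20]
  60 = 3·20 + 0   → remainder 0, stop. gcd = 20 (last nonzero row E).
So gcd(380, 460) = 20, with Bézout identity 5·460 − 6·380 = 20. Containment (⊇): the Bézout identity exhibits 20 as an element of (380, 460), giving (20) ⊆ (380, 460). Containment (⊆): since 20 | 380 and 20 | 460 (380 = 20·19, 460 = 20·23), every Z-linear combination of 380 and 460 is divisible by 20, so (380, 460) ⊆ (20). Therefore (380, 460) = (20), d = 20.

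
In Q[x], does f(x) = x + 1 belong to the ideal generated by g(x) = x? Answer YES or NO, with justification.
In Q[x] the ideal (g) consists of all multiples of g, so f ∈ (g) iff g | f, i.e. iff the remainder of f on division by g is 0. Divide f by g (g is monic, so eliminate the leading term of the running remainder at each step):
  leading term x: subtract (1)·g(x) = x, leaving 1
The remainder r(x) = 1 ≠ 0 (and deg r < deg g), so g ∤ f, i.e. f ∉ (g).

Final answer: NO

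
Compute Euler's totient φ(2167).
φ(2167) = 1960

φ is multiplicative, with φ(p^e) = p^e − p^(e−1). Factorise 2167 = 11 · 197. Then
  φ(2167) = (11 − 1) · (197 − 1) = 10 · 196 = 1960.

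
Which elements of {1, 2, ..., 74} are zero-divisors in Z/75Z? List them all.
nonzero zero-divisors of Z/75Z = {3, 5, 6, 9, 10, 12, 15, 18, 20, 21, 24, 25, 27, 30, 33, 35, 36, 39, 40, 42, 45, 48, 50, 51, 54, 55, 57, 60, 63, 65, 66, 69, 70, 72}

An element a ∈ Z/75Z (with a ≠ 0) is a zero-divisor iff gcd(a, 75) > 1 (because a is a unit precisely when gcd(a, n) = 1, and in Z/nZ every nonzero, non-unit element is a zero-divisor). Scan a = 1, ..., 74 and keep those with gcd(a, 75) > 1:
  gcd(3, 75) = 3, gcd(5, 75) = 5, gcd(6, 75) = 3, gcd(9, 75) = 3, gcd(10, 75) = 5, gcd(12, 75) = 3, gcd(15, 75) = 15, gcd(18, 75) = 3, gcd(20, 75) = 5, gcd(21, 75) = 3, gcd(24, 75) = 3, gcd(25, 75) = 25, gcd(27, 75) = 3, gcd(30, 75) = 15, gcd(33, 75) = 3, gcd(35, 75) = 5, gcd(36, 75) = 3, gcd(39, 75) = 3, gcd(40, 75) = 5, gcd(42, 75) = 3, gcd(45, 75) = 15, gcd(48, 75) = 3, gcd(50, 75) = 25, gcd(51, 75) = 3, gcd(54, 75) = 3, gcd(55, 75) = 5, gcd(57, 75) = 3, gcd(60, 75) = 15, gcd(63, 75) = 3, gcd(65, 75) = 5, gcd(66, 75) = 3, gcd(69, 75) = 3, gcd(70, 75) = 5, gcd(72, 75) = 3.
All other a ∈ {1, ..., 74} have gcd(a, 75) = 1 and are units. So the nonzero zero-divisors are exactly the 34 values of a appearing in this scan.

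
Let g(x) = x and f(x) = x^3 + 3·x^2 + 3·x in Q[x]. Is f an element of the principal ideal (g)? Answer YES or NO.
In Q[x] the ideal (g) consists of all multiples of g, so f ∈ (g) iff g | f, i.e. iff the remainder of f on division by g is 0. Divide f by g (g is monic, so eliminate the leading term of the running remainder at each step):
  leading term x^3: subtract (x^2)·g(x) = x^3, leaving 3·x^2 + 3·x
  leading term 3·x^2: subtract (3·x)·g(x) = 3·x^2, leaving 3·x
  leading term 3·x: subtract (3)·g(x) = 3·x, leaving 0
The remainder is 0, so f(x) = g(x) · h(x) with h(x) = x^2 + 3·x + 3. Hence g | f, i.e. f ∈ (g).

Final answer: YES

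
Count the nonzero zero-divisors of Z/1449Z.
Z/1449Z has 656 nonzero zero-divisors

In Z/1449Z each nonzero element is either a unit (gcd with 1449 is 1) or a zero-divisor (gcd > 1). The number of units is φ(1449): factorise 1449 = 3^2 · 7 · 23, so φ(1449) = (3^2 − 3^1) · (7 − 1) · (23 − 1) = 6 · 6 · 22 = 792. The nonzero elements number 1449 − 1 = 1448. Hence the nonzero zero-divisors number 1448 − 792 = 656.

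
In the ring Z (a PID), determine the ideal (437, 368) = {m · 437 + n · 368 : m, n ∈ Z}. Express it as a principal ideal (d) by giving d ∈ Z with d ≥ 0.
(437, 368) = (23); d = 23

In the PID Z, (a, b) is generated by gcd(a, b). Compute gcd(437, 368) with the extended Euclidean algorithm, tracking rows (r, s, t) with s·437 + t·368 = r:
  row A: (437, 1, 0)   [1·437 + 0·368 = 437]
  row B: (368, 0, 1)   [0·437 + 1·368 = 368]
  437 = 1·368 + 69   → row C = row A − 1·row B = (69, 1, −1)   [check: 1·437 − 1·368 = 69]
  368 = 5·69 + 23   → row D = row B − 5·row C = (23, −5, 6)   [check: −5·437 + 6·368 = 23]
  69 = 3·23 + 0   → remainder 0, stop. gcd = 23 (last nonzero row D).
So gcd(437, 368) = 23, with Bézout identity −5·437 + 6·368 = 23. Containment (⊇): the Bézout identity exhibits 23 as an element of (437, 368), giving (23) ⊆ (437, 368). Containment (⊆): since 23 | 437 and 23 | 368 (437 = 23·19, 368 = 23·16), every Z-linear combination of 437 and 368 is divisible by 23, so (437, 368) ⊆ (23). Therefore (437, 368) = (23), d = 23.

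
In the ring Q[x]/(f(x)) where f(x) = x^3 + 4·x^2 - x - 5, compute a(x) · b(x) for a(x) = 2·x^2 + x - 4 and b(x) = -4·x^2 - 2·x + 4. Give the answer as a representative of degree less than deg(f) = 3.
a · b ≡ -82·x^2 - 4·x + 104 (mod f(x))

First multiply in Q[x] without reducing: a · b = -8·x^4 - 8·x^3 + 22·x^2 + 12·x - 16. Now divide by f(x) = x^3 + 4·x^2 - x - 5, eliminating the leading term at each step:
  leading term -8·x^4: subtract (-8·x)·f(x) = -8·x^4 - 32·x^3 + 8·x^2 + 40·x, leaving 24·x^3 + 14·x^2 - 28·x - 16
  leading term 24·x^3: subtract (24)·f(x) = 24·x^3 + 96·x^2 - 24·x - 120, leaving -82·x^2 - 4·x + 104
The degree is now < 3, so this is the remainder. Hence a · b ≡ -82·x^2 - 4·x + 104 in Q[x]/(f).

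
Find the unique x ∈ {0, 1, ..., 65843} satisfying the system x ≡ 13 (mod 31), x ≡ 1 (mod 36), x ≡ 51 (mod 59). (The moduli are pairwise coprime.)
The moduli 31, 36, 59 are pairwise coprime, so by the CRT there is a unique solution mod 31·36·59 = 65844.
Solve by successive substitution. Start with x ≡ 13 (mod 31).
  Combine with x ≡ 1 (mod 36): write x = 13 + 31·t and require 13 + 31·t ≡ 1 (mod 36), i.e. 31·t ≡ 1 − 13 ≡ 24 (mod 36). Since 31^(−1) ≡ 7 (mod 36), t ≡ 7·24 ≡ 24 (mod 36). So x ≡ 13 + 31·24 = 757 (mod 1116).
  Combine with x ≡ 51 (mod 59): write x = 757 + 1116·t and require 757 + 1116·t ≡ 51 (mod 59), i.e. 1116·t ≡ 51 − 757 ≡ 2 (mod 59). Since 1116^(−1) ≡ 47 (mod 59) (1116 ≡ 54 (mod 59)), t ≡ 47·2 ≡ 35 (mod 59). So x ≡ 757 + 1116·35 = 39817 (mod 65844).
Unique solution in [0, 65844): x = 39817.

Final answer: x ≡ 39817 (mod 65844); the representative in [0, 65844) is 39817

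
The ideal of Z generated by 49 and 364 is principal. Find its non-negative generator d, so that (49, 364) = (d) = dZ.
In the PID Z, (a, b) is generated by gcd(a, b). Compute gcd(364, 49) with the extended Euclidean algorithm, tracking rows (r, s, t) with s·364 + t·49 = r:
  row A: (364, 1, 0)   [1·364 + 0·49 = 364]
  row B: (49, 0, 1)   [0·364 + 1·49 = 49]
  364 = 7·49 + 21   → row C = row A − 7·row B = (21, 1, −7)   [check: 1·364 − 7·49 = 21]
  49 = 2·21 + 7   → row D = row B − 2·row C = (7, −2, 15)   [check: −2·364 + 15·49 = 7]
  21 = 3·7 + 0   → remainder 0, stop. gcd = 7 (last nonzero row D).
So gcd(49, 364) = 7, with Bézout identity −2·364 + 15·49 = 7. Containment (⊇): the Bézout identity exhibits 7 as an element of (49, 364), giving (7) ⊆ (49, 364). Containment (⊆): since 7 | 49 and 7 | 364 (49 = 7·7, 364 = 7·52), every Z-linear combination of 49 and 364 is divisible by 7, so (49, 364) ⊆ (7). Therefore (49, 364) = (7), d = 7.

Final answer: (49, 364) = (7); d = 7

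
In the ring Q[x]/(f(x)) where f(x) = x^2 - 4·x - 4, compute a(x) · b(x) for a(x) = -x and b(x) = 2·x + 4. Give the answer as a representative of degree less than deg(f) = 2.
a · b ≡ -12·x - 8 (mod f(x))

First multiply in Q[x] without reducing: a · b = -2·x^2 - 4·x. Now divide by f(x) = x^2 - 4·x - 4, eliminating the leading term at each step:
  leading term -2·x^2: subtract (-2)·f(x) = -2·x^2 + 8·x + 8, leaving -12·x - 8
The degree is now < 2, so this is the remainder. Hence a · b ≡ -12·x - 8 in Q[x]/(f).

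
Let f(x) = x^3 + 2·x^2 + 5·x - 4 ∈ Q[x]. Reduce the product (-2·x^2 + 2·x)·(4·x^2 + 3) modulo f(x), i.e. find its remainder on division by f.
First multiply in Q[x] without reducing: a · b = -8·x^4 + 8·x^3 - 6·x^2 + 6·x. Now divide by f(x) = x^3 + 2·x^2 + 5·x - 4, eliminating the leading term at each step:
  leading term -8·x^4: subtract (-8·x)·f(x) = -8·x^4 - 16·x^3 - 40·x^2 + 32·x, leaving 24·x^3 + 34·x^2 - 26·x
  leading term 24·x^3: subtract (24)·f(x) = 24·x^3 + 48·x^2 + 120·x - 96, leaving -14·x^2 - 146·x + 96
The degree is now < 3, so this is the remainder. Hence a · b ≡ -14·x^2 - 146·x + 96 in Q[x]/(f).

Final answer: a · b ≡ -14·x^2 - 146·x + 96 (mod f(x))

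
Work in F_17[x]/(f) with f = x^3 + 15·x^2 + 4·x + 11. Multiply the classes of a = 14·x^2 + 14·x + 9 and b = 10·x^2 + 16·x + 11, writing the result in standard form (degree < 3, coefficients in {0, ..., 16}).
a · b ≡ 6·x^2 + 7·x + 2 (mod f(x))

Multiply as integer polynomials: a · b = 140·x^4 + 364·x^3 + 468·x^2 + 298·x + 99. Reducing coefficients mod 17: a · b ≡ 4·x^4 + 7·x^3 + 9·x^2 + 9·x + 14. Now divide by f(x) = x^3 + 15·x^2 + 4·x + 11 in F_17[x], eliminating the leading term at each step:
  leading term 4·x^4: subtract (4·x)·f(x) = 4·x^4 + 9·x^3 + 16·x^2 + 10·x, leaving 15·x^3 + 10·x^2 + 16·x + 14 (coefficients mod 17)
  leading term 15·x^3: subtract (15)·f(x) = 15·x^3 + 4·x^2 + 9·x + 12, leaving 6·x^2 + 7·x + 2 (coefficients mod 17)
The degree is now < 3, so this is the remainder. Hence a · b ≡ 6·x^2 + 7·x + 2 in F_17[x]/(f).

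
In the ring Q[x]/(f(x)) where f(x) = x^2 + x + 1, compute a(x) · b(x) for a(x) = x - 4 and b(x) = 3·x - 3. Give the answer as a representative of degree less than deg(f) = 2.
First multiply in Q[x] without reducing: a · b = 3·x^2 - 15·x + 12. Now divide by f(x) = x^2 + x + 1, eliminating the leading term at each step:
  leading term 3·x^2: subtract (3)·f(x) = 3·x^2 + 3·x + 3, leaving 9 - 18·x
The degree is now < 2, so this is the remainder. Hence a · b ≡ 9 - 18·x in Q[x]/(f).

Final answer: a · b ≡ 9 - 18·x (mod f(x))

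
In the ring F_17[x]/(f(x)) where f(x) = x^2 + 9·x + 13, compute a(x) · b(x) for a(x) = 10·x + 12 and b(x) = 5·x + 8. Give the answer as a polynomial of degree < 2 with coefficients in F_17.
a · b ≡ 13·x + 7 (mod f(x))

Multiply as integer polynomials: a · b = 50·x^2 + 140·x + 96. Reducing coefficients mod 17: a · b ≡ 16·x^2 + 4·x + 11. Now divide by f(x) = x^2 + 9·x + 13 in F_17[x], eliminating the leading term at each step:
  leading term 16·x^2: subtract (16)·f(x) = 16·x^2 + 8·x + 4, leaving 13·x + 7 (coefficients mod 17)
The degree is now < 2, so this is the remainder. Hence a · b ≡ 13·x + 7 in F_17[x]/(f).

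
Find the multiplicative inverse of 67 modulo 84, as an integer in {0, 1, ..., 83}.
67^(−1) ≡ 79 (mod 84)

Apply the extended Euclidean algorithm to (84, 67), tracking rows (r, s, t) with s·84 + t·67 = r. Each division r_prev = q·r_cur + r_new produces the new row as (previous row) − q·(current row):
  row A: (84, 1, 0)   [1·84 + 0·67 = 84]
  row B: (67, 0, 1)   [0·84 + 1·67 = 67]
  84 = 1·67 + 17   → row C = row A − 1·row B = (17, 1, −1)   [check: 1·84 − 1·67 = 17]
  67 = 3·17 + 16   → row D = row B − 3·row C = (16, −3, 4)   [check: −3·84 + 4·67 = 16]
  17 = 1·16 + 1   → row E = row C − 1·row D = (1, 4, −5)   [check: 4·84 − 5·67 = 1]
  16 = 16·1 + 0   → remainder 0, stop. gcd = 1 (last nonzero row E).
The gcd is 1, so 67 is invertible mod 84. The last nonzero row gives 4·84 − 5·67 = 1, so t = −5. So 67^(−1) ≡ −5 ≡ 79 (mod 84). Verify: 67 · 79 = 5293 ≡ 1 (mod 84). ✓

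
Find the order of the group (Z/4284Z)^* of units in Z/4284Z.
(Z/4284Z)^* consists of the classes a with gcd(a, 4284) = 1, so its order is φ(4284). φ is multiplicative, with φ(p^e) = p^e − p^(e−1). Factorise 4284 = 2^2 · 3^2 · 7 · 17. Then
  φ(4284) = (2^2 − 2^1) · (3^2 − 3^1) · (7 − 1) · (17 − 1) = 2 · 6 · 6 · 16 = 1152.
Thus |(Z/4284Z)^*| = 1152.

Final answer: |(Z/4284Z)^*| = 1152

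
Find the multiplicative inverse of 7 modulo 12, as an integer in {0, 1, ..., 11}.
Apply the extended Euclidean algorithm to (12, 7), tracking rows (r, s, t) with s·12 + t·7 = r. Each division r_prev = q·r_cur + r_new produces the new row as (previous row) − q·(current row):
  row A: (12, 1, 0)   [1·12 + 0·7 = 12]
  row B: (7, 0, 1)   [0·12 + 1·7 = 7]
  12 = 1·7 + 5   → row C = row A − 1·row B = (5, 1, −1)   [check: 1·12 − 1·7 = 5]
  7 = 1·5 + 2   → row D = row B − 1·row C = (2, −1, 2)   [check: −1·12 + 2·7 = 2]
  5 = 2·2 + 1   → row E = row C − 2·row D = (1, 3, −5)   [check: 3·12 − 5·7 = 1]
  2 = 2·1 + 0   → remainder 0, stop. gcd = 1 (last nonzero row E).
The gcd is 1, so 7 is invertible mod 12. The last nonzero row gives 3·12 − 5·7 = 1, so t = −5. So 7^(−1) ≡ −5 ≡ 7 (mod 12). Verify: 7 · 7 = 49 ≡ 1 (mod 12). ✓

Final answer: 7^(−1) ≡ 7 (mod 12)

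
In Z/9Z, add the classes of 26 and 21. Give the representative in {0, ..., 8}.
2

Reduce the summands first: 26 ≡ 8, 21 ≡ 3 (mod 9), so 26 + 21 ≡ 8 + 3 (mod 9). 8 + 3 = 11; 11 = 1·9 + 2, so (26 + 21) mod 9 = 2.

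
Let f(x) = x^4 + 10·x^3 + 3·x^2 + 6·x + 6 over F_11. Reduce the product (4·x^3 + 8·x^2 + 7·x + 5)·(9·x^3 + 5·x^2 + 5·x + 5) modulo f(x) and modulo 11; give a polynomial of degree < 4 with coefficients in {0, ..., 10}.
a · b ≡ 2·x^3 + 7·x^2 + 7·x + 3 (mod f(x))

Multiply as integer polynomials: a · b = 36·x^6 + 92·x^5 + 123·x^4 + 140·x^3 + 100·x^2 + 60·x + 25. Reducing coefficients mod 11: a · b ≡ 3·x^6 + 4·x^5 + 2·x^4 + 8·x^3 + x^2 + 5·x + 3. Now divide by f(x) = x^4 + 10·x^3 + 3·x^2 + 6·x + 6 in F_11[x], eliminating the leading term at each step:
  leading term 3·x^6: subtract (3·x^2)·f(x) = 3·x^6 + 8·x^5 + 9·x^4 + 7·x^3 + 7·x^2, leaving 7·x^5 + 4·x^4 + x^3 + 5·x^2 + 5·x + 3 (coefficients mod 11)
  leading term 7·x^5: subtract (7·x)·f(x) = 7·x^5 + 4·x^4 + 10·x^3 + 9·x^2 + 9·x, leaving 2·x^3 + 7·x^2 + 7·x + 3 (coefficients mod 11)
The degree is now < 4, so this is the remainder. Hence a · b ≡ 2·x^3 + 7·x^2 + 7·x + 3 in F_11[x]/(f).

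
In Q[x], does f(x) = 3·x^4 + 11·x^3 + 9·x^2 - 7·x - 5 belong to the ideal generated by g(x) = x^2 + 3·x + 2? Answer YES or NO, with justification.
NO

In Q[x] the ideal (g) consists of all multiples of g, so f ∈ (g) iff g | f, i.e. iff the remainder of f on division by g is 0. Divide f by g (g is monic, so eliminate the leading term of the running remainder at each step):
  leading term 3·x^4: subtract (3·x^2)·g(x) = 3·x^4 + 9·x^3 + 6·x^2, leaving 2·x^3 + 3·x^2 - 7·x - 5
  leading term 2·x^3: subtract (2·x)·g(x) = 2·x^3 + 6·x^2 + 4·x, leaving -3·x^2 - 11·x - 5
  leading term -3·x^2: subtract (-3)·g(x) = -3·x^2 - 9·x - 6, leaving 1 - 2·x
The remainder r(x) = 1 - 2·x ≠ 0 (and deg r < deg g), so g ∤ f, i.e. f ∉ (g).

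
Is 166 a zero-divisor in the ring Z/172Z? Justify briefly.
YES

gcd(166, 172) = 2 > 1, so 166 is not a unit in Z/172Z. In Z/nZ every nonzero non-unit is a zero-divisor: explicitly, take b = 172/gcd = 86 ≠ 0 (mod 172); then 166·86 = 14276 = 83·172, i.e. 166·86 ≡ 0 (mod 172). So 166 is a zero-divisor.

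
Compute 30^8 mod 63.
18

Use repeated squaring. Binary(8) = 1000. Walk through the bits of the exponent 8 left-to-right: at each bit after the leading one, square the running value, then multiply by 30 if the bit is 1 (always reducing mod 63):
  bit 1 = 1 (leading): start with 30.
  bit 2 = 0: square 30^2 = 900 ≡ 18 (mod 63).
  bit 3 = 0: square 18^2 = 324 ≡ 9 (mod 63).
  bit 4 = 0: square 9^2 = 81 ≡ 18 (mod 63).
Final value: 30^8 ≡ 18 (mod 63).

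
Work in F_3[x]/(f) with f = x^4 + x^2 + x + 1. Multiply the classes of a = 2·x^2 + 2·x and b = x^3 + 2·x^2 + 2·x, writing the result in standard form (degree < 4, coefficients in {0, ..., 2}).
a · b ≡ 2·x^2 + x (mod f(x))

Multiply as integer polynomials: a · b = 2·x^5 + 6·x^4 + 8·x^3 + 4·x^2. Reducing coefficients mod 3: a · b ≡ 2·x^5 + 2·x^3 + x^2. Now divide by f(x) = x^4 + x^2 + x + 1 in F_3[x], eliminating the leading term at each step:
  leading term 2·x^5: subtract (2·x)·f(x) = 2·x^5 + 2·x^3 + 2·x^2 + 2·x, leaving 2·x^2 + x (coefficients mod 3)
The degree is now < 4, so this is the remainder. Hence a · b ≡ 2·x^2 + x in F_3[x]/(f).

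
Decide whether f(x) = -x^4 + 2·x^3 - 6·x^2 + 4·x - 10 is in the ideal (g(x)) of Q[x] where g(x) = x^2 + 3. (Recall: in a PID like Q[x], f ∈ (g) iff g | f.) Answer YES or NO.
NO

In Q[x] the ideal (g) consists of all multiples of g, so f ∈ (g) iff g | f, i.e. iff the remainder of f on division by g is 0. Divide f by g (g is monic, so eliminate the leading term of the running remainder at each step):
  leading term -x^4: subtract (-x^2)·g(x) = -x^4 - 3·x^2, leaving 2·x^3 - 3·x^2 + 4·x - 10
  leading term 2·x^3: subtract (2·x)·g(x) = 2·x^3 + 6·x, leaving -3·x^2 - 2·x - 10
  leading term -3·x^2: subtract (-3)·g(x) = -3·x^2 - 9, leaving -2·x - 1
The remainder r(x) = -2·x - 1 ≠ 0 (and deg r < deg g), so g ∤ f, i.e. f ∉ (g).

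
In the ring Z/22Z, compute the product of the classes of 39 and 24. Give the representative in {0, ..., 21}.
12

Reduce the factors first: 39 ≡ 17, 24 ≡ 2 (mod 22), so 39 · 24 ≡ 17 · 2 (mod 22). 17 · 2 = 34. Dividing by 22: 34 = 1·22 + 12. So (39 · 24) mod 22 = 12.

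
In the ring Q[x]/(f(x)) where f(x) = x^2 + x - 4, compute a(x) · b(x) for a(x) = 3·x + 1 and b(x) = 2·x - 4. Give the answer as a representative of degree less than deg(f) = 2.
a · b ≡ 20 - 16·x (mod f(x))

First multiply in Q[x] without reducing: a · b = 6·x^2 - 10·x - 4. Now divide by f(x) = x^2 + x - 4, eliminating the leading term at each step:
  leading term 6·x^2: subtract (6)·f(x) = 6·x^2 + 6·x - 24, leaving 20 - 16·x
The degree is now < 2, so this is the remainder. Hence a · b ≡ 20 - 16·x in Q[x]/(f).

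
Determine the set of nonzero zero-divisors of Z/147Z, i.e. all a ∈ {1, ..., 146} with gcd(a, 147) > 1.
An element a ∈ Z/147Z (with a ≠ 0) is a zero-divisor iff gcd(a, 147) > 1 (because a is a unit precisely when gcd(a, n) = 1, and in Z/nZ every nonzero, non-unit element is a zero-divisor). Scan a = 1, ..., 146 and keep those with gcd(a, 147) > 1:
  gcd(3, 147) = 3, gcd(6, 147) = 3, gcd(7, 147) = 7, gcd(9, 147) = 3, gcd(12, 147) = 3, gcd(14, 147) = 7, gcd(15, 147) = 3, gcd(18, 147) = 3, gcd(21, 147) = 21, gcd(24, 147) = 3, gcd(27, 147) = 3, gcd(28, 147) = 7, gcd(30, 147) = 3, gcd(33, 147) = 3, gcd(35, 147) = 7, gcd(36, 147) = 3, gcd(39, 147) = 3, gcd(42, 147) = 21, gcd(45, 147) = 3, gcd(48, 147) = 3, gcd(49, 147) = 49, gcd(51, 147) = 3, gcd(54, 147) = 3, gcd(56, 147) = 7, gcd(57, 147) = 3, gcd(60, 147) = 3, gcd(63, 147) = 21, gcd(66, 147) = 3, gcd(69, 147) = 3, gcd(70, 147) = 7, gcd(72, 147) = 3, gcd(75, 147) = 3, gcd(77, 147) = 7, gcd(78, 147) = 3, gcd(81, 147) = 3, gcd(84, 147) = 21, gcd(87, 147) = 3, gcd(90, 147) = 3, gcd(91, 147) = 7, gcd(93, 147) = 3, gcd(96, 147) = 3, gcd(98, 147) = 49, gcd(99, 147) = 3, gcd(102, 147) = 3, gcd(105, 147) = 21, gcd(108, 147) = 3, gcd(111, 147) = 3, gcd(112, 147) = 7, gcd(114, 147) = 3, gcd(117, 147) = 3, gcd(119, 147) = 7, gcd(120, 147) = 3, gcd(123, 147) = 3, gcd(126, 147) = 21, gcd(129, 147) = 3, gcd(132, 147) = 3, gcd(133, 147) = 7, gcd(135, 147) = 3, gcd(138, 147) = 3, gcd(140, 147) = 7, gcd(141, 147) = 3, gcd(144, 147) = 3.
All other a ∈ {1, ..., 146} have gcd(a, 147) = 1 and are units. So the nonzero zero-divisors are exactly the 62 values of a appearing in this scan.

Final answer: nonzero zero-divisors of Z/147Z = {3, 6, 7, 9, 12, 14, 15, 18, 21, 24, 27, 28, 30, 33, 35, 36, 39, 42, 45, 48, 49, 51, 54, 56, 57, 60, 63, 66, 69, 70, 72, 75, 77, 78, 81, 84, 87, 90, 91, 93, 96, 98, 99, 102, 105, 108, 111, 112, 114, 117, 119, 120, 123, 126, 129, 132, 133, 135, 138, 140, 141, 144}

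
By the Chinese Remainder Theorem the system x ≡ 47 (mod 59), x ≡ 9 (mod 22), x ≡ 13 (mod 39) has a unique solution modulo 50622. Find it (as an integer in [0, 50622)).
x ≡ 37453 (mod 50622); the representative in [0, 50622) is 37453

The moduli 59, 22, 39 are pairwise coprime, so by the CRT there is a unique solution mod 59·22·39 = 50622.
Solve by successive substitution. Start with x ≡ 47 (mod 59).
  Combine with x ≡ 9 (mod 22): write x = 47 + 59·t and require 47 + 59·t ≡ 9 (mod 22), i.e. 59·t ≡ 9 − 47 ≡ 6 (mod 22). Since 59^(−1) ≡ 3 (mod 22) (59 ≡ 15 (mod 22)), t ≡ 3·6 ≡ 18 (mod 22). So x ≡ 47 + 59·18 = 1109 (mod 1298).
  Combine with x ≡ 13 (mod 39): write x = 1109 + 1298·t and require 1109 + 1298·t ≡ 13 (mod 39), i.e. 1298·t ≡ 13 − 1109 ≡ 35 (mod 39). Since 1298^(−1) ≡ 32 (mod 39) (1298 ≡ 11 (mod 39)), t ≡ 32·35 ≡ 28 (mod 39). So x ≡ 1109 + 1298·28 = 37453 (mod 50622).
Unique solution in [0, 50622): x = 37453.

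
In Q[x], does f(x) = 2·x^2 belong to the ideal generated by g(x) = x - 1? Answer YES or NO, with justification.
In Q[x] the ideal (g) consists of all multiples of g, so f ∈ (g) iff g | f, i.e. iff the remainder of f on division by g is 0. Divide f by g (g is monic, so eliminate the leading term of the running remainder at each step):
  leading term 2·x^2: subtract (2·x)·g(x) = 2·x^2 - 2·x, leaving 2·x
  leading term 2·x: subtract (2)·g(x) = 2·x - 2, leaving 2
The remainder r(x) = 2 ≠ 0 (and deg r < deg g), so g ∤ f, i.e. f ∉ (g).

Final answer: NO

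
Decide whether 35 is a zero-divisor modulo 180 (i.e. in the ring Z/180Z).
gcd(35, 180) = 5 > 1, so 35 is not a unit in Z/180Z. In Z/nZ every nonzero non-unit is a zero-divisor: explicitly, take b = 180/gcd = 36 ≠ 0 (mod 180); then 35·36 = 1260 = 7·180, i.e. 35·36 ≡ 0 (mod 180). So 35 is a zero-divisor.

Final answer: YES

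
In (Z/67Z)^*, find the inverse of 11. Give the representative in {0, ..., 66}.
11^(−1) ≡ 61 (mod 67)

Apply the extended Euclidean algorithm to (67, 11), tracking rows (r, s, t) with s·67 + t·11 = r. Each division r_prev = q·r_cur + r_new produces the new row as (previous row) − q·(current row):
  row A: (67, 1, 0)   [1·67 + 0·11 = 67]
  row B: (11, 0, 1)   [0·67 + 1·11 = 11]
  67 = 6·11 + 1   → row C = row A − 6·row B = (1, 1, −6)   [check: 1·67 − 6·11 = 1]
  11 = 11·1 + 0   → remainder 0, stop. gcd = 1 (last nonzero row C).
The gcd is 1, so 11 is invertible mod 67. The last nonzero row gives 1·67 − 6·11 = 1, so t = −6. So 11^(−1) ≡ −6 ≡ 61 (mod 67). Verify: 11 · 61 = 671 ≡ 1 (mod 67). ✓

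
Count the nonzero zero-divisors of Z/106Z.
In Z/106Z each nonzero element is either a unit (gcd with 106 is 1) or a zero-divisor (gcd > 1). The number of units is φ(106): factorise 106 = 2 · 53, so φ(106) = (2 − 1) · (53 − 1) = 1 · 52 = 52. The nonzero elements number 106 − 1 = 105. Hence the nonzero zero-divisors number 105 − 52 = 53.

Final answer: Z/106Z has 53 nonzero zero-divisors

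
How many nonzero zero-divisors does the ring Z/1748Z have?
In Z/1748Z each nonzero element is either a unit (gcd with 1748 is 1) or a zero-divisor (gcd > 1). The number of units is φ(1748): factorise 1748 = 2^2 · 19 · 23, so φ(1748) = (2^2 − 2^1) · (19 − 1) · (23 − 1) = 2 · 18 · 22 = 792. The nonzero elements number 1748 − 1 = 1747. Hence the nonzero zero-divisors number 1747 − 792 = 955.

Final answer: Z/1748Z has 955 nonzero zero-divisors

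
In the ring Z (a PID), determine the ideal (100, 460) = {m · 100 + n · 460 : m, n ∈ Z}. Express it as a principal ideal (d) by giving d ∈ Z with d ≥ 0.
In the PID Z, (a, b) is generated by gcd(a, b). Compute gcd(460, 100) with the extended Euclidean algorithm, tracking rows (r, s, t) with s·460 + t·100 = r:
  row A: (460, 1, 0)   [1·460 + 0·100 = 460]
  row B: (100, 0, 1)   [0·460 + 1·100 = 100]
  460 = 4·100 + 60   → row C = row A − 4·row B = (60, 1, −4)   [check: 1·460 − 4·100 = 60]
  100 = 1·60 + 40   → row D = row B − 1·row C = (40, −1, 5)   [check: −1·460 + 5·100 = 40]
  60 = 1·40 + 20   → row E = row C − 1·row D = (20, 2, −9)   [check: 2·460 − 9·100 = 20]
  40 = 2·20 + 0   → remainder 0, stop. gcd = 20 (last nonzero row E).
So gcd(100, 460) = 20, with Bézout identity 2·460 − 9·100 = 20. Containment (⊇): the Bézout identity exhibits 20 as an element of (100, 460), giving (20) ⊆ (100, 460). Containment (⊆): since 20 | 100 and 20 | 460 (100 = 20·5, 460 = 20·23), every Z-linear combination of 100 and 460 is divisible by 20, so (100, 460) ⊆ (20). Therefore (100, 460) = (20), d = 20.

Final answer: (100, 460) = (20); d = 20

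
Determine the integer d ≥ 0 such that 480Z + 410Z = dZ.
(480, 410) = (10); d = 10

In the PID Z, (a, b) is generated by gcd(a, b). Compute gcd(480, 410) with the extended Euclidean algorithm, tracking rows (r, s, t) with s·480 + t·410 = r:
  row A: (480, 1, 0)   [1·480 + 0·410 = 480]
  row B: (410, 0, 1)   [0·480 + 1·410 = 410]
  480 = 1·410 + 70   → row C = row A − 1·row B = (70, 1, −1)   [check: 1·480 − 1·410 = 70]
  410 = 5·70 + 60   → row D = row B − 5·row C = (60, −5, 6)   [check: −5·480 + 6·410 = 60]
  70 = 1·60 + 10   → row E = row C − 1·row D = (10, 6, −7)   [check: 6·480 − 7·410 = 10]
  60 = 6·10 + 0   → remainder 0, stop. gcd = 10 (last nonzero row E).
So gcd(480, 410) = 10, with Bézout identity 6·480 − 7·410 = 10. Containment (⊇): the Bézout identity exhibits 10 as an element of (480, 410), giving (10) ⊆ (480, 410). Containment (⊆): since 10 | 480 and 10 | 410 (480 = 10·48, 410 = 10·41), every Z-linear combination of 480 and 410 is divisible by 10, so (480, 410) ⊆ (10). Therefore (480, 410) = (10), d = 10.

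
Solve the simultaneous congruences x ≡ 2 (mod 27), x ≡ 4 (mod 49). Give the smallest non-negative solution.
The moduli 27, 49 are pairwise coprime, so by the CRT there is a unique solution mod 27·49 = 1323.
Solve by successive substitution. Start with x ≡ 2 (mod 27).
  Combine with x ≡ 4 (mod 49): write x = 2 + 27·t and require 2 + 27·t ≡ 4 (mod 49), i.e. 27·t ≡ 4 − 2 ≡ 2 (mod 49). Since 27^(−1) ≡ 20 (mod 49), t ≡ 20·2 ≡ 40 (mod 49). So x ≡ 2 + 27·40 = 1082 (mod 1323).
Unique solution in [0, 1323): x = 1082.

Final answer: x ≡ 1082 (mod 1323); the representative in [0, 1323) is 1082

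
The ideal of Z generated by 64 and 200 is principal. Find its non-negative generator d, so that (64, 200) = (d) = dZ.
In the PID Z, (a, b) is generated by gcd(a, b). Compute gcd(200, 64) with the extended Euclidean algorithm, tracking rows (r, s, t) with s·200 + t·64 = r:
  row A: (200, 1, 0)   [1·200 + 0·64 = 200]
  row B: (64, 0, 1)   [0·200 + 1·64 = 64]
  200 = 3·64 + 8   → row C = row A − 3·row B = (8, 1, −3)   [check: 1·200 − 3·64 = 8]
  64 = 8·8 + 0   → remainder 0, stop. gcd = 8 (last nonzero row C).
So gcd(64, 200) = 8, with Bézout identity 1·200 − 3·64 = 8. Containment (⊇): the Bézout identity exhibits 8 as an element of (64, 200), giving (8) ⊆ (64, 200). Containment (⊆): since 8 | 64 and 8 | 200 (64 = 8·8, 200 = 8·25), every Z-linear combination of 64 and 200 is divisible by 8, so (64, 200) ⊆ (8). Therefore (64, 200) = (8), d = 8.

Final answer: (64, 200) = (8); d = 8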